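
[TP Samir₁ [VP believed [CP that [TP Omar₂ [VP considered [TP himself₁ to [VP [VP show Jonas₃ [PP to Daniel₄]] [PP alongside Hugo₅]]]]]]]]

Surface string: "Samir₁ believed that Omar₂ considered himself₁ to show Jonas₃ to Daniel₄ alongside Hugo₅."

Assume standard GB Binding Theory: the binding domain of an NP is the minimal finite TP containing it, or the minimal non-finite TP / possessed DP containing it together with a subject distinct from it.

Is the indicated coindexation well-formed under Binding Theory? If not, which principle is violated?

The two coindexed NPs are *Samir₁* and *himself₁*.
*himself₁* is an anaphor. Principle A requires it to be bound within its binding domain — the embedded TP, whose subject is Omar₂.
Within that domain it is c-commanded by *Omar₂*, which does not share its index.
*Samir₁* does c-command the anaphor, but from outside its binding domain.
The anaphor is unbound in its domain → Principle A violation.

Principle A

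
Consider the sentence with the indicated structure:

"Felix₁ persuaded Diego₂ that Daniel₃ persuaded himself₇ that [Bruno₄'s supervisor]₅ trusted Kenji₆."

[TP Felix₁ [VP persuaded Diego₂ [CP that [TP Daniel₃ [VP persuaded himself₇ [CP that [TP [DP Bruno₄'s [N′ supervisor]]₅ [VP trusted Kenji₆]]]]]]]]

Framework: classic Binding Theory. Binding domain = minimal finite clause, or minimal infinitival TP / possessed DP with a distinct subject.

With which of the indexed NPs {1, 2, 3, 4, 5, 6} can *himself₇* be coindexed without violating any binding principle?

{3}

*himself* is an anaphor, so Principle A applies: it must be bound in its binding domain.
Binding domain of *himself₇*: the embedded TP, whose subject is Daniel₃.
*Felix₁* c-commands the anaphor but is outside its binding domain → cannot satisfy Principle A.
*Diego₂* c-commands the anaphor but is outside its binding domain → cannot satisfy Principle A.
*Daniel₃* c-commands the anaphor within its binding domain → licit binder.
*Bruno₄* does not c-command the anaphor → cannot bind it.
*[Bruno₄'s supervisor]₅* does not c-command the anaphor → cannot bind it.
*Kenji₆* does not c-command the anaphor → cannot bind it.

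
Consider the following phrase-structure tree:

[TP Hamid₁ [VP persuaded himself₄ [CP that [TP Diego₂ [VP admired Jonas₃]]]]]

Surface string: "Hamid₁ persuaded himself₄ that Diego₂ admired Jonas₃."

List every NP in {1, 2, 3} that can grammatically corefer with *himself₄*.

{1}

*himself* is an anaphor, so Principle A applies: it must be bound in its binding domain.
Binding domain of *himself₄*: the matrix TP, whose subject is Hamid₁.
*Hamid₁* c-commands the anaphor within its binding domain → licit binder.
*Diego₂* does not c-command the anaphor → cannot bind it.
*Jonas₃* does not c-command the anaphor → cannot bind it.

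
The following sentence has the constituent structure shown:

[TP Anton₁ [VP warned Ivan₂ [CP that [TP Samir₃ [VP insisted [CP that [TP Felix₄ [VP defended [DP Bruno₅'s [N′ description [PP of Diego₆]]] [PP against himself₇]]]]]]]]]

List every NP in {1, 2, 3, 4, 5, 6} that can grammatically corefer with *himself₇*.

{4}

*himself* is an anaphor, so Principle A applies: it must be bound in its binding domain.
Binding domain of *himself₇*: the embedded TP, whose subject is Felix₄.
*Anton₁* c-commands the anaphor but is outside its binding domain → cannot satisfy Principle A.
*Ivan₂* c-commands the anaphor but is outside its binding domain → cannot satisfy Principle A.
*Samir₃* c-commands the anaphor but is outside its binding domain → cannot satisfy Principle A.
*Felix₄* c-commands the anaphor within its binding domain → licit binder.
*Bruno₅* does not c-command the anaphor → cannot bind it.
*Diego₆* does not c-command the anaphor → cannot bind it.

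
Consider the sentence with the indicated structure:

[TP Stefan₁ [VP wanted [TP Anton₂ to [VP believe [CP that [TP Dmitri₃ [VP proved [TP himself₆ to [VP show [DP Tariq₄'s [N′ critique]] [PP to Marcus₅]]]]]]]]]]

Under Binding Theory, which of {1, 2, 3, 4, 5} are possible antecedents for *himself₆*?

*himself* is an anaphor, so Principle A applies: it must be bound in its binding domain.
Binding domain of *himself₆*: the embedded TP, whose subject is Dmitri₃.
*Stefan₁* c-commands the anaphor but is outside its binding domain → cannot satisfy Principle A.
*Anton₂* c-commands the anaphor but is outside its binding domain → cannot satisfy Principle A.
*Dmitri₃* c-commands the anaphor within its binding domain → licit binder.
*Tariq₄* does not c-command the anaphor → cannot bind it.
*Marcus₅* does not c-command the anaphor → cannot bind it.

{3}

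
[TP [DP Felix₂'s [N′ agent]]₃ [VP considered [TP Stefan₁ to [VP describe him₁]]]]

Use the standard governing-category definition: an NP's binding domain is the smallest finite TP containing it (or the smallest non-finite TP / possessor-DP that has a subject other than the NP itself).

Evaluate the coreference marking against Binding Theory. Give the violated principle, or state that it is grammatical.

The two coindexed NPs are *Stefan₁* and *him₁*.
*him₁* is a pronoun. Its binding domain is the embedded TP, whose subject is Stefan₁.
*Stefan₁* c-commands it within that domain and carries the same index.
The pronoun is locally bound → Principle B violation.

Principle B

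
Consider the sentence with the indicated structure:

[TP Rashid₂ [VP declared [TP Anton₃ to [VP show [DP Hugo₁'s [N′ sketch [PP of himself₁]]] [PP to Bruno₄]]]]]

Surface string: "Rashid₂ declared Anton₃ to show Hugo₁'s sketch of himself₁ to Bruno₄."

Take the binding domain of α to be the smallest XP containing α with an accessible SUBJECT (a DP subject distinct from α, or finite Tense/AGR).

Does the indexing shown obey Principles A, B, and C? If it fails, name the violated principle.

The two coindexed NPs are *Hugo₁* and *himself₁*.
*himself₁* is an anaphor; its binding domain is the possessed DP, whose subject is Hugo₁. *Hugo₁* c-commands it within that domain and shares its index, so Principle A is satisfied.
*Hugo₁* is an R-expression; *himself₁* does not c-command it, and no other NP shares its index, so Principle C is satisfied.
All principles are respected.

grammatical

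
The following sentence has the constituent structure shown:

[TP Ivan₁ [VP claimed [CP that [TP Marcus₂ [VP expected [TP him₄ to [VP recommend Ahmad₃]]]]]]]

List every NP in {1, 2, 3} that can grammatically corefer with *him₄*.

*him* is a pronoun, so Principle B applies: it must be free in its binding domain.
Binding domain of *him₄*: the embedded TP, whose subject is Marcus₂.
*Ivan₁* c-commands the pronoun but from outside its binding domain, and is not c-commanded by it → coindexation permitted.
*Marcus₂* c-commands the pronoun within its binding domain → coindexation would violate Principle B.
*Ahmad₃*: the pronoun c-commands this R-expression → coindexation would violate Principle C on *Ahmad₃*.

{1}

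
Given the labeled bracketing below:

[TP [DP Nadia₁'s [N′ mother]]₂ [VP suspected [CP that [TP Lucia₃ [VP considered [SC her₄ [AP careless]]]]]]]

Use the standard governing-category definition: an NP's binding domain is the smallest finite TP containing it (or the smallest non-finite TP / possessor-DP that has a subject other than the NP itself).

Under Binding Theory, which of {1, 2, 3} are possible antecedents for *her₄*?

*her* is a pronoun, so Principle B applies: it must be free in its binding domain.
Binding domain of *her₄*: the embedded TP, whose subject is Lucia₃.
*Nadia₁* and the pronoun do not c-command one another → neither Principle B nor Principle C is at stake; coindexation permitted.
*[Nadia₁'s mother]₂* c-commands the pronoun but from outside its binding domain, and is not c-commanded by it → coindexation permitted.
*Lucia₃* c-commands the pronoun within its binding domain → coindexation would violate Principle B.

{1, 2}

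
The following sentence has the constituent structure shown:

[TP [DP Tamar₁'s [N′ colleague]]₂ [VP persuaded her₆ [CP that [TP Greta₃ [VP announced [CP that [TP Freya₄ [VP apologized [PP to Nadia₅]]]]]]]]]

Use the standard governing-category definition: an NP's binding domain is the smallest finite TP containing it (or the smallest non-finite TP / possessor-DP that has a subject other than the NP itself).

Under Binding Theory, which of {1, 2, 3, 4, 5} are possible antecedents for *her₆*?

{1}

*her* is a pronoun, so Principle B applies: it must be free in its binding domain.
Binding domain of *her₆*: the matrix TP, whose subject is [Tamar₁'s colleague]₂.
*Tamar₁* and the pronoun do not c-command one another → neither Principle B nor Principle C is at stake; coindexation permitted.
*[Tamar₁'s colleague]₂* c-commands the pronoun within its binding domain → coindexation would violate Principle B.
*Greta₃*: the pronoun c-commands this R-expression → coindexation would violate Principle C on *Greta₃*.
*Freya₄*: the pronoun c-commands this R-expression → coindexation would violate Principle C on *Freya₄*.
*Nadia₅*: the pronoun c-commands this R-expression → coindexation would violate Principle C on *Nadia₅*.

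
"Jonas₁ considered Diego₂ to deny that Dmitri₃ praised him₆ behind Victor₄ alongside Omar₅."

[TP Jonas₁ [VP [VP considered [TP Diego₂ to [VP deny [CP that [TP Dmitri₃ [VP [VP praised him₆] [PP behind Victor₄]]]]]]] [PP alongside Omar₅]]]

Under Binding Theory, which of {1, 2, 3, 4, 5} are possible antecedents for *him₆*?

{1, 2, 4, 5}

*him* is a pronoun, so Principle B applies: it must be free in its binding domain.
Binding domain of *him₆*: the embedded TP, whose subject is Dmitri₃.
*Jonas₁* c-commands the pronoun but from outside its binding domain, and is not c-commanded by it → coindexation permitted.
*Diego₂* c-commands the pronoun but from outside its binding domain, and is not c-commanded by it → coindexation permitted.
*Dmitri₃* c-commands the pronoun within its binding domain → coindexation would violate Principle B.
*Victor₄* and the pronoun do not c-command one another → neither Principle B nor Principle C is at stake; coindexation permitted.
*Omar₅* and the pronoun do not c-command one another → neither Principle B nor Principle C is at stake; coindexation permitted.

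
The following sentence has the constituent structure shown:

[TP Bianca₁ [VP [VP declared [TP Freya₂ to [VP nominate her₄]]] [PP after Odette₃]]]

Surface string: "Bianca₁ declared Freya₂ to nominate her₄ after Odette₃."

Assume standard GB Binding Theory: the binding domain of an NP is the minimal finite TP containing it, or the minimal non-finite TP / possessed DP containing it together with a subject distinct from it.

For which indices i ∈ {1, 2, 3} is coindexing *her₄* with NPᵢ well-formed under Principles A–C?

{1, 3}

*her* is a pronoun, so Principle B applies: it must be free in its binding domain.
Binding domain of *her₄*: the embedded TP, whose subject is Freya₂.
*Bianca₁* c-commands the pronoun but from outside its binding domain, and is not c-commanded by it → coindexation permitted.
*Freya₂* c-commands the pronoun within its binding domain → coindexation would violate Principle B.
*Odette₃* and the pronoun do not c-command one another → neither Principle B nor Principle C is at stake; coindexation permitted.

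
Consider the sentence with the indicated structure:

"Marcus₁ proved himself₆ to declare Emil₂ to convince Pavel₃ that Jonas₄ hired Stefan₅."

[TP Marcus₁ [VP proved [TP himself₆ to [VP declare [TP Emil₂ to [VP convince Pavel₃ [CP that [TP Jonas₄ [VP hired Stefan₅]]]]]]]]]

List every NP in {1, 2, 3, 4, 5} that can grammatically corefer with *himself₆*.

*himself* is an anaphor, so Principle A applies: it must be bound in its binding domain.
Binding domain of *himself₆*: the matrix TP, whose subject is Marcus₁.
*Marcus₁* c-commands the anaphor within its binding domain → licit binder.
*Emil₂* does not c-command the anaphor → cannot bind it.
*Pavel₃* does not c-command the anaphor → cannot bind it.
*Jonas₄* does not c-command the anaphor → cannot bind it.
*Stefan₅* does not c-command the anaphor → cannot bind it.

{1}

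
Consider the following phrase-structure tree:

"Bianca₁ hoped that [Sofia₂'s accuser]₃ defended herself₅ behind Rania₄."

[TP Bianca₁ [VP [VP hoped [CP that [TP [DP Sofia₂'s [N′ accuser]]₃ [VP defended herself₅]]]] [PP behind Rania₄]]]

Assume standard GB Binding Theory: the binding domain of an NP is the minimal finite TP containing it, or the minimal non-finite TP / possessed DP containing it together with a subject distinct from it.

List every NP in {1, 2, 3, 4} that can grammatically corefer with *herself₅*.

{3}

*herself* is an anaphor, so Principle A applies: it must be bound in its binding domain.
Binding domain of *herself₅*: the embedded TP, whose subject is [Sofia₂'s accuser]₃.
*Bianca₁* c-commands the anaphor but is outside its binding domain → cannot satisfy Principle A.
*Sofia₂* does not c-command the anaphor → cannot bind it.
*[Sofia₂'s accuser]₃* c-commands the anaphor within its binding domain → licit binder.
*Rania₄* does not c-command the anaphor → cannot bind it.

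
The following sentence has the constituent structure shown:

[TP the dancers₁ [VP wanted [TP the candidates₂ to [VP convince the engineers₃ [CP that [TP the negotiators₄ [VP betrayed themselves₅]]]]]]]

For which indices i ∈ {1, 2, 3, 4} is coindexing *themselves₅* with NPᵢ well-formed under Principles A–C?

{4}

*themselves* is an anaphor, so Principle A applies: it must be bound in its binding domain.
Binding domain of *themselves₅*: the embedded TP, whose subject is the negotiators₄.
*the dancers₁* c-commands the anaphor but is outside its binding domain → cannot satisfy Principle A.
*the candidates₂* c-commands the anaphor but is outside its binding domain → cannot satisfy Principle A.
*the engineers₃* c-commands the anaphor but is outside its binding domain → cannot satisfy Principle A.
*the negotiators₄* c-commands the anaphor within its binding domain → licit binder.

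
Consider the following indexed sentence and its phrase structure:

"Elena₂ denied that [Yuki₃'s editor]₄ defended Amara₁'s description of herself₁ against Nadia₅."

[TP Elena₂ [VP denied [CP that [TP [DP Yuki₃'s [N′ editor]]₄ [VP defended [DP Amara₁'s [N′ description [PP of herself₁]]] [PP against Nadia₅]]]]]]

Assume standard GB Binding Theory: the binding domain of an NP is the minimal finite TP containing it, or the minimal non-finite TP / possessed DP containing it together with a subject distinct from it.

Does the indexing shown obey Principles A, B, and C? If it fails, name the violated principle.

The two coindexed NPs are *Amara₁* and *herself₁*.
*herself₁* is an anaphor; its binding domain is the possessed DP, whose subject is Amara₁. *Amara₁* c-commands it within that domain and shares its index, so Principle A is satisfied.
*Amara₁* is an R-expression; *herself₁* does not c-command it, and no other NP shares its index, so Principle C is satisfied.
All principles are respected.

grammatical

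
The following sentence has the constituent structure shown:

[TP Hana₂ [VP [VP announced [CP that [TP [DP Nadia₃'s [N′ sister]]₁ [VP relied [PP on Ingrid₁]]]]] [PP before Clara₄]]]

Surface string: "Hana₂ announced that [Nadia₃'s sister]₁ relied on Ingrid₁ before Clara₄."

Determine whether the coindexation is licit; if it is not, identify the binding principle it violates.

The two coindexed NPs are *[Nadia₃'s sister]₁* and *Ingrid₁*.
*Ingrid₁* is an R-expression. Principle C requires it to be free everywhere.
*[Nadia₃'s sister]₁* c-commands it and carries the same index.
The R-expression is bound → Principle C violation.

Principle C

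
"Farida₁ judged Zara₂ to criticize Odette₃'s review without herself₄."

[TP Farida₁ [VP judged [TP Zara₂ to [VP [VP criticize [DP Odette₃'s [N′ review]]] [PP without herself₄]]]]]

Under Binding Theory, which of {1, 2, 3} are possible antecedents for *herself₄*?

{2}

*herself* is an anaphor, so Principle A applies: it must be bound in its binding domain.
Binding domain of *herself₄*: the embedded TP, whose subject is Zara₂.
*Farida₁* c-commands the anaphor but is outside its binding domain → cannot satisfy Principle A.
*Zara₂* c-commands the anaphor within its binding domain → licit binder.
*Odette₃* does not c-command the anaphor → cannot bind it.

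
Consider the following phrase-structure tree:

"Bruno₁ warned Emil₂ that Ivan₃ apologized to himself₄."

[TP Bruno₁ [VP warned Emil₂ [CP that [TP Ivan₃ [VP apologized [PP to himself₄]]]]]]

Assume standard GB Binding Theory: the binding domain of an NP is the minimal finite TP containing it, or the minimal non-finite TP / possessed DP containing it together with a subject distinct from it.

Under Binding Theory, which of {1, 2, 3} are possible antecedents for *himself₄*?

*himself* is an anaphor, so Principle A applies: it must be bound in its binding domain.
Binding domain of *himself₄*: the embedded TP, whose subject is Ivan₃.
*Bruno₁* c-commands the anaphor but is outside its binding domain → cannot satisfy Principle A.
*Emil₂* c-commands the anaphor but is outside its binding domain → cannot satisfy Principle A.
*Ivan₃* c-commands the anaphor within its binding domain → licit binder.

{3}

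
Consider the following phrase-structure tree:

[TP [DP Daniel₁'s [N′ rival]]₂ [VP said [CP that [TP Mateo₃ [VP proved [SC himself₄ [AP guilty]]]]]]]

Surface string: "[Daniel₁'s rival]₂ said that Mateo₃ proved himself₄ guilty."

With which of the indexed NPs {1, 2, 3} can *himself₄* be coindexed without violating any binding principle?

*himself* is an anaphor, so Principle A applies: it must be bound in its binding domain.
Binding domain of *himself₄*: the embedded TP, whose subject is Mateo₃.
*Daniel₁* does not c-command the anaphor → cannot bind it.
*[Daniel₁'s rival]₂* c-commands the anaphor but is outside its binding domain → cannot satisfy Principle A.
*Mateo₃* c-commands the anaphor within its binding domain → licit binder.

{3}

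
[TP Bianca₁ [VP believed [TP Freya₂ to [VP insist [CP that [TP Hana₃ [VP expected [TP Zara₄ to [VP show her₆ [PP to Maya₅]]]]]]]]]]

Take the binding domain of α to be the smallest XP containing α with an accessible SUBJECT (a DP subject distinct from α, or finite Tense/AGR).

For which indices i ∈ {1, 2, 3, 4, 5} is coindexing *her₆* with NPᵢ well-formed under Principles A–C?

{1, 2, 3}

*her* is a pronoun, so Principle B applies: it must be free in its binding domain.
Binding domain of *her₆*: the embedded TP, whose subject is Zara₄.
*Bianca₁* c-commands the pronoun but from outside its binding domain, and is not c-commanded by it → coindexation permitted.
*Freya₂* c-commands the pronoun but from outside its binding domain, and is not c-commanded by it → coindexation permitted.
*Hana₃* c-commands the pronoun but from outside its binding domain, and is not c-commanded by it → coindexation permitted.
*Zara₄* c-commands the pronoun within its binding domain → coindexation would violate Principle B.
*Maya₅*: the pronoun c-commands this R-expression → coindexation would violate Principle C on *Maya₅*.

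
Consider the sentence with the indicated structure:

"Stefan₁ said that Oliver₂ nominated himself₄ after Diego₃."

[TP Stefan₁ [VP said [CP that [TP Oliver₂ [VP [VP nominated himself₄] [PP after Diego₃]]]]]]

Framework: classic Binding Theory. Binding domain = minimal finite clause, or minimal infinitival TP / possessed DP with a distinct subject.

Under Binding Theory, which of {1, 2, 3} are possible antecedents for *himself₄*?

*himself* is an anaphor, so Principle A applies: it must be bound in its binding domain.
Binding domain of *himself₄*: the embedded TP, whose subject is Oliver₂.
*Stefan₁* c-commands the anaphor but is outside its binding domain → cannot satisfy Principle A.
*Oliver₂* c-commands the anaphor within its binding domain → licit binder.
*Diego₃* does not c-command the anaphor → cannot bind it.

{2}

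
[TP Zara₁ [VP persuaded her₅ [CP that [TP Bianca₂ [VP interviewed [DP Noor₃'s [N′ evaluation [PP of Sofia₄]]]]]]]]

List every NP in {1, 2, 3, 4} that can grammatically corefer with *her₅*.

none

*her* is a pronoun, so Principle B applies: it must be free in its binding domain.
Binding domain of *her₅*: the matrix TP, whose subject is Zara₁.
*Zara₁* c-commands the pronoun within its binding domain → coindexation would violate Principle B.
*Bianca₂*: the pronoun c-commands this R-expression → coindexation would violate Principle C on *Bianca₂*.
*Noor₃*: the pronoun c-commands this R-expression → coindexation would violate Principle C on *Noor₃*.
*Sofia₄*: the pronoun c-commands this R-expression → coindexation would violate Principle C on *Sofia₄*.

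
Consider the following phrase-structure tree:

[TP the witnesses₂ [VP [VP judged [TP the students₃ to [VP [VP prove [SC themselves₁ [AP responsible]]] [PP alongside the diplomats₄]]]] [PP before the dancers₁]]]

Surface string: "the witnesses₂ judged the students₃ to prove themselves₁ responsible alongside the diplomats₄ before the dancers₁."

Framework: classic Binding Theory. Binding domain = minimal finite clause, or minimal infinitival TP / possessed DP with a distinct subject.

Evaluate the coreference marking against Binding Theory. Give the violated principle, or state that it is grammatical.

Principle A

The two coindexed NPs are *the dancers₁* and *themselves₁*.
*themselves₁* is an anaphor. Principle A requires it to be bound within its binding domain — the embedded TP, whose subject is the students₃.
Within that domain it is c-commanded by *the students₃*, which does not share its index.
*the dancers₁* does not c-command the anaphor at all.
The anaphor is unbound in its domain → Principle A violation.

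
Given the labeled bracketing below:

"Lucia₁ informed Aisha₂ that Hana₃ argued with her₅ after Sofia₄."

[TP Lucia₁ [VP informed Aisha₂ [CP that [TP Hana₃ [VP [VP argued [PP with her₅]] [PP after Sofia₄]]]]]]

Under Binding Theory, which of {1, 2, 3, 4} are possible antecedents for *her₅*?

{1, 2, 4}

*her* is a pronoun, so Principle B applies: it must be free in its binding domain.
Binding domain of *her₅*: the embedded TP, whose subject is Hana₃.
*Lucia₁* c-commands the pronoun but from outside its binding domain, and is not c-commanded by it → coindexation permitted.
*Aisha₂* c-commands the pronoun but from outside its binding domain, and is not c-commanded by it → coindexation permitted.
*Hana₃* c-commands the pronoun within its binding domain → coindexation would violate Principle B.
*Sofia₄* and the pronoun do not c-command one another → neither Principle B nor Principle C is at stake; coindexation permitted.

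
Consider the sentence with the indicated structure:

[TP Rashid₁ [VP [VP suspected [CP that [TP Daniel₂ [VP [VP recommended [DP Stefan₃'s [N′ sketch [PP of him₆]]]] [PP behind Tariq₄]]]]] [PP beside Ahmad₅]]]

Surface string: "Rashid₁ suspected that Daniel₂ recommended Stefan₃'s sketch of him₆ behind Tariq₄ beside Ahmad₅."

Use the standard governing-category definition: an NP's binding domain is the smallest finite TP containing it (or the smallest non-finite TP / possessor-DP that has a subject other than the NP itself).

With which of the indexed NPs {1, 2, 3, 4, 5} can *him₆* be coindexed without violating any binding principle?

{1, 2, 4, 5}

*him* is a pronoun, so Principle B applies: it must be free in its binding domain.
Binding domain of *him₆*: the possessed DP, whose subject is Stefan₃.
*Rashid₁* c-commands the pronoun but from outside its binding domain, and is not c-commanded by it → coindexation permitted.
*Daniel₂* c-commands the pronoun but from outside its binding domain, and is not c-commanded by it → coindexation permitted.
*Stefan₃* c-commands the pronoun within its binding domain → coindexation would violate Principle B.
*Tariq₄* and the pronoun do not c-command one another → neither Principle B nor Principle C is at stake; coindexation permitted.
*Ahmad₅* and the pronoun do not c-command one another → neither Principle B nor Principle C is at stake; coindexation permitted.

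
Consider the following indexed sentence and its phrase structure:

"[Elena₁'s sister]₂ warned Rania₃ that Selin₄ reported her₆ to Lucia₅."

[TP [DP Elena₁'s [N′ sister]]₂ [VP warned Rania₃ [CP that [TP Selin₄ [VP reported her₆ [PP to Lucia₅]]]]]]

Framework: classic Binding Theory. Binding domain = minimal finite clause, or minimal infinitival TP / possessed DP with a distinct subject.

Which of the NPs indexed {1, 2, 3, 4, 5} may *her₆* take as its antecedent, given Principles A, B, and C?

{1, 2, 3}

*her* is a pronoun, so Principle B applies: it must be free in its binding domain.
Binding domain of *her₆*: the embedded TP, whose subject is Selin₄.
*Elena₁* and the pronoun do not c-command one another → neither Principle B nor Principle C is at stake; coindexation permitted.
*[Elena₁'s sister]₂* c-commands the pronoun but from outside its binding domain, and is not c-commanded by it → coindexation permitted.
*Rania₃* c-commands the pronoun but from outside its binding domain, and is not c-commanded by it → coindexation permitted.
*Selin₄* c-commands the pronoun within its binding domain → coindexation would violate Principle B.
*Lucia₅*: the pronoun c-commands this R-expression → coindexation would violate Principle C on *Lucia₅*.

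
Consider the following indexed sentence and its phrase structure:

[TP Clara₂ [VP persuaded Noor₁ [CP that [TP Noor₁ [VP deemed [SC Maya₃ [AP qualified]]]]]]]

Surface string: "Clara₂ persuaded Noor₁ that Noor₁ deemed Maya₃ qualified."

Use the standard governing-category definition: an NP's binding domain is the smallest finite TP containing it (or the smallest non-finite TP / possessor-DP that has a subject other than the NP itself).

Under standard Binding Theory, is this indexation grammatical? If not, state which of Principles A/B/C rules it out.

Principle C

The two coindexed NPs are *Noor₁* (the lower occurrence) and *Noor₁* (the higher occurrence).
*Noor₁* (the lower occurrence) is an R-expression. Principle C requires it to be free everywhere.
*Noor₁* (the higher occurrence) c-commands it and carries the same index.
The R-expression is bound → Principle C violation.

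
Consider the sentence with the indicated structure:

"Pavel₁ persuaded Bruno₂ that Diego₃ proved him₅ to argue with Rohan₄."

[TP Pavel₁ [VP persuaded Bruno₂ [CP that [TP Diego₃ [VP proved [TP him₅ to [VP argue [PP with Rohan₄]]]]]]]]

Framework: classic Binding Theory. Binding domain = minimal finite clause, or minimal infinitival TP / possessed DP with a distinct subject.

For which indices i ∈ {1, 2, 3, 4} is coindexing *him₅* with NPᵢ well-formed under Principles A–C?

*him* is a pronoun, so Principle B applies: it must be free in its binding domain.
Binding domain of *him₅*: the embedded TP, whose subject is Diego₃.
*Pavel₁* c-commands the pronoun but from outside its binding domain, and is not c-commanded by it → coindexation permitted.
*Bruno₂* c-commands the pronoun but from outside its binding domain, and is not c-commanded by it → coindexation permitted.
*Diego₃* c-commands the pronoun within its binding domain → coindexation would violate Principle B.
*Rohan₄*: the pronoun c-commands this R-expression → coindexation would violate Principle C on *Rohan₄*.

{1, 2}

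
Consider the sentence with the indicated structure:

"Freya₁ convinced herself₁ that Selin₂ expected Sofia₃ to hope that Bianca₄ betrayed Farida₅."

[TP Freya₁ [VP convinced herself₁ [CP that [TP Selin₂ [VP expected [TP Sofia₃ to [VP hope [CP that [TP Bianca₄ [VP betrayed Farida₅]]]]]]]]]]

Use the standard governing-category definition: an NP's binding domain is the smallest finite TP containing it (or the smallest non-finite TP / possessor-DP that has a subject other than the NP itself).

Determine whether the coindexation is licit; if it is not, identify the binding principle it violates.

The two coindexed NPs are *Freya₁* and *herself₁*.
*herself₁* is an anaphor; its binding domain is the matrix TP, whose subject is Freya₁. *Freya₁* c-commands it within that domain and shares its index, so Principle A is satisfied.
*Freya₁* is an R-expression; *herself₁* does not c-command it, and no other NP shares its index, so Principle C is satisfied.
All principles are respected.

grammatical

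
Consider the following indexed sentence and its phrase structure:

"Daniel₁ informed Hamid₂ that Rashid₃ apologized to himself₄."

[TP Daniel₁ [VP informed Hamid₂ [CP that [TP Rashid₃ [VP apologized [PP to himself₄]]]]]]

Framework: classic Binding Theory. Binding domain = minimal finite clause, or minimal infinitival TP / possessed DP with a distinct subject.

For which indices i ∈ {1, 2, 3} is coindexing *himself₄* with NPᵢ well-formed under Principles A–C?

{3}

*himself* is an anaphor, so Principle A applies: it must be bound in its binding domain.
Binding domain of *himself₄*: the embedded TP, whose subject is Rashid₃.
*Daniel₁* c-commands the anaphor but is outside its binding domain → cannot satisfy Principle A.
*Hamid₂* c-commands the anaphor but is outside its binding domain → cannot satisfy Principle A.
*Rashid₃* c-commands the anaphor within its binding domain → licit binder.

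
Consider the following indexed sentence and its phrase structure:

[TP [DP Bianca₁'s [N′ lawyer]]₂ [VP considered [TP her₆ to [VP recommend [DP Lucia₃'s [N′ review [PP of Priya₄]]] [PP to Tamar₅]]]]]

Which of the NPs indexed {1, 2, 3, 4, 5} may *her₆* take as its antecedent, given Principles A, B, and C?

*her* is a pronoun, so Principle B applies: it must be free in its binding domain.
Binding domain of *her₆*: the matrix TP, whose subject is [Bianca₁'s lawyer]₂.
*Bianca₁* and the pronoun do not c-command one another → neither Principle B nor Principle C is at stake; coindexation permitted.
*[Bianca₁'s lawyer]₂* c-commands the pronoun within its binding domain → coindexation would violate Principle B.
*Lucia₃*: the pronoun c-commands this R-expression → coindexation would violate Principle C on *Lucia₃*.
*Priya₄*: the pronoun c-commands this R-expression → coindexation would violate Principle C on *Priya₄*.
*Tamar₅*: the pronoun c-commands this R-expression → coindexation would violate Principle C on *Tamar₅*.

{1}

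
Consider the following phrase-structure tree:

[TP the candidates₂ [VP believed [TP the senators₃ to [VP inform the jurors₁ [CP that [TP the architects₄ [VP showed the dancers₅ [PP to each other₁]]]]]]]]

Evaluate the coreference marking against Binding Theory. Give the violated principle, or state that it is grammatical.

The two coindexed NPs are *the jurors₁* and *each other₁*.
*each other₁* is an anaphor. Principle A requires it to be bound within its binding domain — the embedded TP, whose subject is the architects₄.
Within that domain it is c-commanded by *the architects₄*, *the dancers₅*, none of which share its index.
*the jurors₁* does c-command the anaphor, but from outside its binding domain.
The anaphor is unbound in its domain → Principle A violation.

Principle A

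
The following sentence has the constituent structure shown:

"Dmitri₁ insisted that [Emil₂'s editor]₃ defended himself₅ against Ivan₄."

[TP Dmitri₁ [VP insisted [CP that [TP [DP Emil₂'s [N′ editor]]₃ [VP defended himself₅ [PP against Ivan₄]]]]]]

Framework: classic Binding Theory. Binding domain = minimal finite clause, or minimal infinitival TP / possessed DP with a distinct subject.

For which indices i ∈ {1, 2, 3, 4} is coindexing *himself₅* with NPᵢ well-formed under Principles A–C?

{3}

*himself* is an anaphor, so Principle A applies: it must be bound in its binding domain.
Binding domain of *himself₅*: the embedded TP, whose subject is [Emil₂'s editor]₃.
*Dmitri₁* c-commands the anaphor but is outside its binding domain → cannot satisfy Principle A.
*Emil₂* does not c-command the anaphor → cannot bind it.
*[Emil₂'s editor]₃* c-commands the anaphor within its binding domain → licit binder.
*Ivan₄* does not c-command the anaphor → cannot bind it.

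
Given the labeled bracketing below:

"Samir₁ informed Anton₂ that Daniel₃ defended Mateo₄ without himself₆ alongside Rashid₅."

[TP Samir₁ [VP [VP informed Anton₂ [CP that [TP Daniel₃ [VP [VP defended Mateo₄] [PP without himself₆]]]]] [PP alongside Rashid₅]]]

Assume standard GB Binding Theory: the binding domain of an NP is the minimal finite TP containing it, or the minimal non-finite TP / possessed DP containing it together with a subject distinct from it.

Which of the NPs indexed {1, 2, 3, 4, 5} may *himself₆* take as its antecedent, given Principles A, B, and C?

*himself* is an anaphor, so Principle A applies: it must be bound in its binding domain.
Binding domain of *himself₆*: the embedded TP, whose subject is Daniel₃.
*Samir₁* c-commands the anaphor but is outside its binding domain → cannot satisfy Principle A.
*Anton₂* c-commands the anaphor but is outside its binding domain → cannot satisfy Principle A.
*Daniel₃* c-commands the anaphor within its binding domain → licit binder.
*Mateo₄* does not c-command the anaphor → cannot bind it.
*Rashid₅* does not c-command the anaphor → cannot bind it.

{3}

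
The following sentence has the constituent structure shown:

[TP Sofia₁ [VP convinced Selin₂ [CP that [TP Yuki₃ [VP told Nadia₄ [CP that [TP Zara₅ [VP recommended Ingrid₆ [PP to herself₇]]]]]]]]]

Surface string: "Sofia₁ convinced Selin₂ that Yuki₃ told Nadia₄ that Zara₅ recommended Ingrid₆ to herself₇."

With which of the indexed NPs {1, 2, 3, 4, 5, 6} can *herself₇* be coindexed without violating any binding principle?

{5, 6}

*herself* is an anaphor, so Principle A applies: it must be bound in its binding domain.
Binding domain of *herself₇*: the embedded TP, whose subject is Zara₅.
*Sofia₁* c-commands the anaphor but is outside its binding domain → cannot satisfy Principle A.
*Selin₂* c-commands the anaphor but is outside its binding domain → cannot satisfy Principle A.
*Yuki₃* c-commands the anaphor but is outside its binding domain → cannot satisfy Principle A.
*Nadia₄* c-commands the anaphor but is outside its binding domain → cannot satisfy Principle A.
*Zara₅* c-commands the anaphor within its binding domain → licit binder.
*Ingrid₆* c-commands the anaphor within its binding domain → licit binder.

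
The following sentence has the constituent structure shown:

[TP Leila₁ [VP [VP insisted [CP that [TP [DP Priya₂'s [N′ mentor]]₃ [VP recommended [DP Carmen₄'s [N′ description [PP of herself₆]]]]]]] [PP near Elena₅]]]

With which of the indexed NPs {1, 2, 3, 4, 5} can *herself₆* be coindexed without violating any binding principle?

*herself* is an anaphor, so Principle A applies: it must be bound in its binding domain.
Binding domain of *herself₆*: the possessed DP, whose subject is Carmen₄.
*Leila₁* c-commands the anaphor but is outside its binding domain → cannot satisfy Principle A.
*Priya₂* does not c-command the anaphor → cannot bind it.
*[Priya₂'s mentor]₃* c-commands the anaphor but is outside its binding domain → cannot satisfy Principle A.
*Carmen₄* c-commands the anaphor within its binding domain → licit binder.
*Elena₅* does not c-command the anaphor → cannot bind it.

{4}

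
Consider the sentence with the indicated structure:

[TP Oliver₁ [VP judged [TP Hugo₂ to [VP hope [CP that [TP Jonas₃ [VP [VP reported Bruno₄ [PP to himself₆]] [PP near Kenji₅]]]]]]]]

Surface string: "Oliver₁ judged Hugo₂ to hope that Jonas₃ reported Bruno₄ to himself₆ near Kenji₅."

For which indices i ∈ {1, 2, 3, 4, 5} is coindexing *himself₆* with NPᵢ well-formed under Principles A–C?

*himself* is an anaphor, so Principle A applies: it must be bound in its binding domain.
Binding domain of *himself₆*: the embedded TP, whose subject is Jonas₃.
*Oliver₁* c-commands the anaphor but is outside its binding domain → cannot satisfy Principle A.
*Hugo₂* c-commands the anaphor but is outside its binding domain → cannot satisfy Principle A.
*Jonas₃* c-commands the anaphor within its binding domain → licit binder.
*Bruno₄* c-commands the anaphor within its binding domain → licit binder.
*Kenji₅* does not c-command the anaphor → cannot bind it.

{3, 4}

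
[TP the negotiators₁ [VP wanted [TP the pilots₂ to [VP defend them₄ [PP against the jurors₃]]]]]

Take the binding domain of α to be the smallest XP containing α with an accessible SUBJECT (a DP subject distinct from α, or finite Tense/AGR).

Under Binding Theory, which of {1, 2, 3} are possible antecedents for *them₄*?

*them* is a pronoun, so Principle B applies: it must be free in its binding domain.
Binding domain of *them₄*: the embedded TP, whose subject is the pilots₂.
*the negotiators₁* c-commands the pronoun but from outside its binding domain, and is not c-commanded by it → coindexation permitted.
*the pilots₂* c-commands the pronoun within its binding domain → coindexation would violate Principle B.
*the jurors₃*: the pronoun c-commands this R-expression → coindexation would violate Principle C on *the jurors₃*.

{1}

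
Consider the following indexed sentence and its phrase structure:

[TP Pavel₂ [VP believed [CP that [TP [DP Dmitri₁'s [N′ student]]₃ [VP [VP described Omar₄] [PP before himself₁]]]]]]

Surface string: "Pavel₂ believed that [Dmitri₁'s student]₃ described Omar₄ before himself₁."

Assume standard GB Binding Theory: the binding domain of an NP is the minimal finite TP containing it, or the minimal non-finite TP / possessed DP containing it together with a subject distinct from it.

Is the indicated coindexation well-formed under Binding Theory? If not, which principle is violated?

Principle A

The two coindexed NPs are *Dmitri₁* and *himself₁*.
*himself₁* is an anaphor. Principle A requires it to be bound within its binding domain — the embedded TP, whose subject is [Dmitri₁'s student]₃.
Within that domain it is c-commanded by *[Dmitri₁'s student]₃*, which does not share its index.
*Dmitri₁* does not c-command the anaphor at all.
The anaphor is unbound in its domain → Principle A violation.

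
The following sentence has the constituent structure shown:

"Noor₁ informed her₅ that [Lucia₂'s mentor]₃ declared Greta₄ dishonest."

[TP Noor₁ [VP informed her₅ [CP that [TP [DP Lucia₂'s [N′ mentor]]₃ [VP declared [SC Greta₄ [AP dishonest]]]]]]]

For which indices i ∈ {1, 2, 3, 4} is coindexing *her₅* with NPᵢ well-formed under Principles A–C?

*her* is a pronoun, so Principle B applies: it must be free in its binding domain.
Binding domain of *her₅*: the matrix TP, whose subject is Noor₁.
*Noor₁* c-commands the pronoun within its binding domain → coindexation would violate Principle B.
*Lucia₂*: the pronoun c-commands this R-expression → coindexation would violate Principle C on *Lucia₂*.
*[Lucia₂'s mentor]₃*: the pronoun c-commands this R-expression → coindexation would violate Principle C on *[Lucia₂'s mentor]₃*.
*Greta₄*: the pronoun c-commands this R-expression → coindexation would violate Principle C on *Greta₄*.

none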